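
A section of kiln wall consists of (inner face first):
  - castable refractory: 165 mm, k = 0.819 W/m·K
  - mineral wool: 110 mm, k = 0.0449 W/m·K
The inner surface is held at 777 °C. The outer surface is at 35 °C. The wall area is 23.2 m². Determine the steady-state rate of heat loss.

Q ≈ 6490 W

Treating each layer as a thermal resistance in series:
R_castable refractory = L/(kA) = 0.165/(0.819×23.2) = 0.008684 K/W
R_mineral wool = L/(kA) = 0.11/(0.0449×23.2) = 0.1056 K/W
R_total = 0.1143 K/W
Q = ΔT / R_total = 742 / 0.1143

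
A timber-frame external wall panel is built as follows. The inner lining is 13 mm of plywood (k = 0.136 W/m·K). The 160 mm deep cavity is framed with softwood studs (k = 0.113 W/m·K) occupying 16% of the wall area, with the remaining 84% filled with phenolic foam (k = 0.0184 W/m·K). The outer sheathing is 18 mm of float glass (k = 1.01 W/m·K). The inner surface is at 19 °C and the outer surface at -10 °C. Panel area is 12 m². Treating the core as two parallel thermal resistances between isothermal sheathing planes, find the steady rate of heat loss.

Q ≈ 71.2 W

Sheathing layers in series; stud and cavity paths in parallel between them.
R_inner = 0.013/(0.136×12) = 0.007966 K/W
R_stud  = 0.16/(0.113×0.16×12) = 0.7375 K/W
R_cav   = 0.16/(0.0184×0.84×12) = 0.8627 K/W
1/R_core = 1/R_stud + 1/R_cav → R_core = 0.3976 K/W
R_outer = 0.018/(1.01×12) = 0.001485 K/W
R_total = 0.407 K/W
Q = ΔT/R_total = 29/0.407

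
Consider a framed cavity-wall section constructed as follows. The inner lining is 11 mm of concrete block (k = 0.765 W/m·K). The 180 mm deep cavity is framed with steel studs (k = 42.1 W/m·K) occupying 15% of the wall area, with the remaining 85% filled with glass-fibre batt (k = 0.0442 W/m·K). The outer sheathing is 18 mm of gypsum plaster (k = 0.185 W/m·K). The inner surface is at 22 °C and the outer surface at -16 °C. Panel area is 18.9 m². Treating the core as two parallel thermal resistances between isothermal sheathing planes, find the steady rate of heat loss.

Sheathing layers in series; stud and cavity paths in parallel between them.
R_inner = 0.011/(0.765×18.9) = 7.608×10^-4 K/W
R_stud  = 0.18/(42.1×0.15×18.9) = 0.001508 K/W
R_cav   = 0.18/(0.0442×0.85×18.9) = 0.2535 K/W
1/R_core = 1/R_stud + 1/R_cav → R_core = 0.001499 K/W
R_outer = 0.018/(0.185×18.9) = 0.005148 K/W
R_total = 0.007408 K/W
Q = ΔT/R_total = 38/0.007408

Q ≈ 5130 W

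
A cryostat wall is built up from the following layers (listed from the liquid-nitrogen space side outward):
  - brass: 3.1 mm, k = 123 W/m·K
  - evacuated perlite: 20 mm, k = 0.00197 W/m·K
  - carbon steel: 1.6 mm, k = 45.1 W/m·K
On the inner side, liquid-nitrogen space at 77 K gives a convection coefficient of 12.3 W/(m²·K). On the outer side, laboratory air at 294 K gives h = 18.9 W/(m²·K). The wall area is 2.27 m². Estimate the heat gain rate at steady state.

Using the resistance-network approach (series):
R_inner film = 1/(h_i·A) = 1/(12.3×2.27) = 0.03582 K/W
R_brass = L/(kA) = 0.0031/(123×2.27) = 1.11×10^-5 K/W
R_evacuated perlite = L/(kA) = 0.02/(0.00197×2.27) = 4.472 K/W
R_carbon steel = L/(kA) = 0.0016/(45.1×2.27) = 1.563×10^-5 K/W
R_outer film = 1/(h_o·A) = 1/(18.9×2.27) = 0.02331 K/W
R_total = 4.532 K/W
Q = ΔT / R_total = 217 / 4.532

Q ≈ 47.9 W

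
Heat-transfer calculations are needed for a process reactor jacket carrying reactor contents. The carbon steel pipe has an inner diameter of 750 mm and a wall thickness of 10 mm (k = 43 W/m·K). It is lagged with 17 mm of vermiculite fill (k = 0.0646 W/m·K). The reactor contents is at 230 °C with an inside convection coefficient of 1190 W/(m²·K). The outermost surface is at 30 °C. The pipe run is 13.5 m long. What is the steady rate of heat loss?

Q ≈ 25300 W

For a radial system each layer contributes R = ln(r_out/r_in)/(2πkL); films add R = 1/(hA).
R_inner film = 1/(h_i·2πr₁L) = 1/(1190×2π×0.375×13.5) = 2.642×10^-5 K/W
R_carbon steel pipe wall = ln(385/375)/(2π×43×13.5) = 7.215×10^-6 K/W
R_vermiculite fill = ln(402/385)/(2π×0.0646×13.5) = 0.007885 K/W
R_total = 0.007919 K/W
Q = ΔT/R_total = 200/0.007919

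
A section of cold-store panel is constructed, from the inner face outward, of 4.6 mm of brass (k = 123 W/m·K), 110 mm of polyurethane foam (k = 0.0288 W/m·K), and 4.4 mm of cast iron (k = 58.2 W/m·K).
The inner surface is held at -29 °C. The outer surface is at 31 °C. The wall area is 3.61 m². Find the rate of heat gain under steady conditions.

Treating each layer as a thermal resistance in series:
R_brass = L/(kA) = 0.0046/(123×3.61) = 1.036×10^-5 K/W
R_polyurethane foam = L/(kA) = 0.11/(0.0288×3.61) = 1.058 K/W
R_cast iron = L/(kA) = 0.0044/(58.2×3.61) = 2.094×10^-5 K/W
R_total = 1.058 K/W
Q = ΔT / R_total = 60 / 1.058

Q ≈ 56.7 W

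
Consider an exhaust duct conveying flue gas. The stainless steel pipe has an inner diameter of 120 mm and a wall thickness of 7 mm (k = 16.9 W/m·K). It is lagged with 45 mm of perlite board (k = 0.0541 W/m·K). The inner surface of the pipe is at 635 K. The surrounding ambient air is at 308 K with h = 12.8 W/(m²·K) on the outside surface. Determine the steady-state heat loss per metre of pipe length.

Per-layer cylindrical resistances, series-summed:
R_stainless steel pipe wall = ln(67/60)/(2π×16.9×1) = 0.001039 K/W
R_perlite board = ln(112/67)/(2π×0.0541×1) = 1.512 K/W
R_outer film = 1/(h_o·2πr_oL) = 1/(12.8×2π×0.112×1) = 0.111 K/W
R_total = 1.624 K/W
Q = ΔT/R_total = 327/1.624

q′ ≈ 201 W/m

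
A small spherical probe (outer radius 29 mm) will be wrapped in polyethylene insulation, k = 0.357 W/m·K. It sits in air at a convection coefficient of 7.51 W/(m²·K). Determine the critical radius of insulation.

r_cr ≈ 95.1 mm

For a sphere r_cr = 2k/h = 2×0.357/7.51
r_cr = 95.1 mm; since the bare radius (29 mm) is below r_cr, adding a thin layer of insulation will *increase* heat loss.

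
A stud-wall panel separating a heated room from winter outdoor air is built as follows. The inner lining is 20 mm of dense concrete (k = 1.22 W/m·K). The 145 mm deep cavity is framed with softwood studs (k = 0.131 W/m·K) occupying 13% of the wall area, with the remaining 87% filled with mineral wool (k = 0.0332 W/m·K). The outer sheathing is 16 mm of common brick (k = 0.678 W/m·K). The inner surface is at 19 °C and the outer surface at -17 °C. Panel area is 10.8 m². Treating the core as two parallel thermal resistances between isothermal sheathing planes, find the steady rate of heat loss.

Q ≈ 122 W

Sheathing layers in series; stud and cavity paths in parallel between them.
R_inner = 0.02/(1.22×10.8) = 0.001518 K/W
R_stud  = 0.145/(0.131×0.13×10.8) = 0.7884 K/W
R_cav   = 0.145/(0.0332×0.87×10.8) = 0.4648 K/W
1/R_core = 1/R_stud + 1/R_cav → R_core = 0.2924 K/W
R_outer = 0.016/(0.678×10.8) = 0.002185 K/W
R_total = 0.2961 K/W
Q = ΔT/R_total = 36/0.2961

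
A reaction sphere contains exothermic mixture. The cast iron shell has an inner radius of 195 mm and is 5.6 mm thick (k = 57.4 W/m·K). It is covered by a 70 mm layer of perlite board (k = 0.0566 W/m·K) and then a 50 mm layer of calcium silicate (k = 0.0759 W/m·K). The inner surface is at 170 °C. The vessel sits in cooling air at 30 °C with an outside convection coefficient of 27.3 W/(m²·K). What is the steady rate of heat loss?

Each spherical layer contributes R = (1/r_i − 1/r_o)/(4πk):
R_cast iron shell = (1/0.195 − 1/0.2006)/(4π×57.4) = 1.985×10^-4 K/W
R_perlite board = (1/0.2006 − 1/0.2706)/(4π×0.0566) = 1.813 K/W
R_calcium silicate = (1/0.2706 − 1/0.3206)/(4π×0.0759) = 0.6043 K/W
R_outer film = 1/(h·4πr_o²) = 1/(27.3×4π×0.3206²) = 0.02836 K/W
R_total = 2.446 K/W
Q = ΔT/R_total = 140/2.446

Q ≈ 57.2 W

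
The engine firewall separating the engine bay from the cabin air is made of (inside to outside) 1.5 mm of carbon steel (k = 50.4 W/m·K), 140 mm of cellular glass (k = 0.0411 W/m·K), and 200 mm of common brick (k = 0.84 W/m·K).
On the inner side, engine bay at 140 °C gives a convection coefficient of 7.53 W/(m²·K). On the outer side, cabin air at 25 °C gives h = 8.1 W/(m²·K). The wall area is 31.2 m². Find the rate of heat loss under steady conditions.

Series thermal resistances:
R_inner film = 1/(h_i·A) = 1/(7.53×31.2) = 0.004256 K/W
R_carbon steel = L/(kA) = 0.0015/(50.4×31.2) = 9.539×10^-7 K/W
R_cellular glass = L/(kA) = 0.14/(0.0411×31.2) = 0.1092 K/W
R_common brick = L/(kA) = 0.2/(0.84×31.2) = 0.007631 K/W
R_outer film = 1/(h_o·A) = 1/(8.1×31.2) = 0.003957 K/W
R_total = 0.125 K/W
Q = ΔT / R_total = 115 / 0.125

Q ≈ 920 W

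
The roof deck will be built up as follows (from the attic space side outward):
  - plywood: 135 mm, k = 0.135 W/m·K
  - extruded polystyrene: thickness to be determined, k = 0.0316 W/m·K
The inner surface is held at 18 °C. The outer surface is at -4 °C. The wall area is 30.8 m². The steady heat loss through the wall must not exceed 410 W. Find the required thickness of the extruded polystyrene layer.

L ≈ 20.6 mm

Using the resistance-network approach (series):
R_plywood = L/(kA) = 0.135/(0.135×30.8) = 0.03247 K/W
Sum of the known resistances R_other = 0.03247 K/W
Required total resistance R_tot = ΔT/Q_allow = 22/410 = 0.05366 K/W
R_extruded polystyrene = R_tot − R_other = 0.02119 K/W
L = R·k·A = 0.02119×0.0316×30.8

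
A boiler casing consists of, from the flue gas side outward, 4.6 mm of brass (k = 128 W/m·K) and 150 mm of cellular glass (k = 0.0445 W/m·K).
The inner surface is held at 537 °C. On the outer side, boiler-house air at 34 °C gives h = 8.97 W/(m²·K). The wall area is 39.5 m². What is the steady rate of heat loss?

Q ≈ 5710 W

Series thermal resistances:
R_brass = L/(kA) = 0.0046/(128×39.5) = 9.098×10^-7 K/W
R_cellular glass = L/(kA) = 0.15/(0.0445×39.5) = 0.08534 K/W
R_outer film = 1/(h_o·A) = 1/(8.97×39.5) = 0.002822 K/W
R_total = 0.08816 K/W
Q = ΔT / R_total = 503 / 0.08816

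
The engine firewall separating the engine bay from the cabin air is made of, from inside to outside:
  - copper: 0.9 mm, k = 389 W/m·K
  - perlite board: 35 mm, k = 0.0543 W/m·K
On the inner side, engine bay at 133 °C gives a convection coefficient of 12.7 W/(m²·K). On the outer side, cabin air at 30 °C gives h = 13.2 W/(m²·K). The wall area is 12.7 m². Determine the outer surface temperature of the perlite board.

Model the wall as resistances in series:
R_inner film = 1/(h_i·A) = 1/(12.7×12.7) = 0.0062 K/W
R_copper = L/(kA) = 0.0009/(389×12.7) = 1.822×10^-7 K/W
R_perlite board = L/(kA) = 0.035/(0.0543×12.7) = 0.05075 K/W
R_outer film = 1/(h_o·A) = 1/(13.2×12.7) = 0.005965 K/W
R_total = 0.06292 K/W;  Q = ΔT/R_total = 103/0.06292 = 1637 W
T_interface = T_inner − Q·ΣR(inner→interface) = 133 − 1640×0.05695

T ≈ 39.8 °C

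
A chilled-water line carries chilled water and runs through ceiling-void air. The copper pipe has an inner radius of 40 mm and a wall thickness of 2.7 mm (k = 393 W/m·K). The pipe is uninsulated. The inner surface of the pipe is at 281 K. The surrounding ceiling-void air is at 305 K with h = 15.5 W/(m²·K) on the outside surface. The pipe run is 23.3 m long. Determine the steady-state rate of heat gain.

Q ≈ 2330 W

For a radial system each layer contributes R = ln(r_out/r_in)/(2πkL); films add R = 1/(hA).
R_copper pipe wall = ln(42.7/40)/(2π×393×23.3) = 1.135×10^-6 K/W
R_outer film = 1/(h_o·2πr_oL) = 1/(15.5×2π×0.0427×23.3) = 0.01032 K/W
R_total = 0.01032 K/W
Q = ΔT/R_total = 24/0.01032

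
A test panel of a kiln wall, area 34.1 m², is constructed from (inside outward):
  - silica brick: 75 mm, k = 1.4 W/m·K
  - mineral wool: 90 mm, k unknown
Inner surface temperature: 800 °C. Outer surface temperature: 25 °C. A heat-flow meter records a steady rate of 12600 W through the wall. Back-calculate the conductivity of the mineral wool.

Using the resistance-network approach (series):
R_silica brick = L/(kA) = 0.075/(1.4×34.1) = 0.001571 K/W
Sum of known resistances R_other = 0.001571 K/W
Total R = ΔT/Q = 775/12600 = 0.06151 K/W
R_mineral wool = R_total − R_other = 0.05994 K/W
k = L/(R·A) = 0.09/(0.05994×34.1)

k ≈ 0.044 W/(m·K)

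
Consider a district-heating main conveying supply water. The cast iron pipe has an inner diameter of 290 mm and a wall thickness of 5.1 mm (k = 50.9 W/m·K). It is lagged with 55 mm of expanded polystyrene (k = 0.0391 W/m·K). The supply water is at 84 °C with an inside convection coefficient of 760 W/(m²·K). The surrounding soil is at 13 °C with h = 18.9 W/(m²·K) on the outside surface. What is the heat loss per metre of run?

q′ ≈ 54.1 W/m

Per-layer cylindrical resistances, series-summed:
R_inner film = 1/(h_i·2πr₁L) = 1/(760×2π×0.145×1) = 0.001444 K/W
R_cast iron pipe wall = ln(150.1/145)/(2π×50.9×1) = 1.081×10^-4 K/W
R_expanded polystyrene = ln(205.1/150.1)/(2π×0.0391×1) = 1.271 K/W
R_outer film = 1/(h_o·2πr_oL) = 1/(18.9×2π×0.2051×1) = 0.04106 K/W
R_total = 1.313 K/W
Q = ΔT/R_total = 71/1.313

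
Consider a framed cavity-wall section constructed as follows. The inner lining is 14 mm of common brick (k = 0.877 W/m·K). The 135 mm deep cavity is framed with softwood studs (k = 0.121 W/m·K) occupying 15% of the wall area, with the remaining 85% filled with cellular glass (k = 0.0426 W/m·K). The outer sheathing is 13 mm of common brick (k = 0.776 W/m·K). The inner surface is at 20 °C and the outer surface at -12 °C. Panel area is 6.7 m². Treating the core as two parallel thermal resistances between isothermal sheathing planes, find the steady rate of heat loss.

Sheathing layers in series; stud and cavity paths in parallel between them.
R_inner = 0.014/(0.877×6.7) = 0.002383 K/W
R_stud  = 0.135/(0.121×0.15×6.7) = 1.11 K/W
R_cav   = 0.135/(0.0426×0.85×6.7) = 0.5565 K/W
1/R_core = 1/R_stud + 1/R_cav → R_core = 0.3707 K/W
R_outer = 0.013/(0.776×6.7) = 0.0025 K/W
R_total = 0.3755 K/W
Q = ΔT/R_total = 32/0.3755

Q ≈ 85.2 W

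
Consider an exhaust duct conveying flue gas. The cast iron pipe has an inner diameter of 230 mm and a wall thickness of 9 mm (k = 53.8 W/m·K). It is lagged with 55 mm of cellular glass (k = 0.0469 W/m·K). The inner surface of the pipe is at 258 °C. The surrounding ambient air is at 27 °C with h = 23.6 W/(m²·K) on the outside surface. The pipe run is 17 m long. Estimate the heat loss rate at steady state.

Q ≈ 3060 W

Cylindrical conduction, so R = ln(r₂/r₁)/(2πkL) per layer, in series:
R_cast iron pipe wall = ln(124/115)/(2π×53.8×17) = 1.311×10^-5 K/W
R_cellular glass = ln(179/124)/(2π×0.0469×17) = 0.07328 K/W
R_outer film = 1/(h_o·2πr_oL) = 1/(23.6×2π×0.179×17) = 0.002216 K/W
R_total = 0.07551 K/W
Q = ΔT/R_total = 231/0.07551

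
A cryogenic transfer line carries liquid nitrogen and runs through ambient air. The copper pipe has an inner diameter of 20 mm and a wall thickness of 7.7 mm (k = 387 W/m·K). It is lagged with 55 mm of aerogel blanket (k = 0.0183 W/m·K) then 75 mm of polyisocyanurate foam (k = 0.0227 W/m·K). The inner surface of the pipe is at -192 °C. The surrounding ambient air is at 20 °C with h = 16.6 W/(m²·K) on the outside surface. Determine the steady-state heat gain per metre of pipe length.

Treating each annulus and film as a series resistance:
R_copper pipe wall = ln(17.7/10)/(2π×387×1) = 2.348×10^-4 K/W
R_aerogel blanket = ln(72.7/17.7)/(2π×0.0183×1) = 12.29 K/W
R_polyisocyanurate foam = ln(147.7/72.7)/(2π×0.0227×1) = 4.97 K/W
R_outer film = 1/(h_o·2πr_oL) = 1/(16.6×2π×0.1477×1) = 0.06491 K/W
R_total = 17.32 K/W
Q = ΔT/R_total = 212/17.32

q′ ≈ 12.2 W/m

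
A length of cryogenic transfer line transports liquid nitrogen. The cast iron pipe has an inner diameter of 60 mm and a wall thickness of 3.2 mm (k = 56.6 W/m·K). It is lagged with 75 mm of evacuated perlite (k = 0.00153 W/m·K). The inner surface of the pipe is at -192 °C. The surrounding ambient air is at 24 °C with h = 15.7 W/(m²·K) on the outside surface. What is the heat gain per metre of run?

q′ ≈ 1.76 W/m

Cylindrical conduction, so R = ln(r₂/r₁)/(2πkL) per layer, in series:
R_cast iron pipe wall = ln(33.2/30)/(2π×56.6×1) = 2.85×10^-4 K/W
R_evacuated perlite = ln(108.2/33.2)/(2π×0.00153×1) = 122.9 K/W
R_outer film = 1/(h_o·2πr_oL) = 1/(15.7×2π×0.1082×1) = 0.09369 K/W
R_total = 123 K/W
Q = ΔT/R_total = 216/123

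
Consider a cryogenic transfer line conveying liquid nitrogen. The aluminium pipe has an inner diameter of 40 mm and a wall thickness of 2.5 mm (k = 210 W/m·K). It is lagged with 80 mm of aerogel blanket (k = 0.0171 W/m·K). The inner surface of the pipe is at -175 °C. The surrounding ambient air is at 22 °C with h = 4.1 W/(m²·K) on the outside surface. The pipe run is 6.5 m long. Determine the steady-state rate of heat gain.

For a radial system each layer contributes R = ln(r_out/r_in)/(2πkL); films add R = 1/(hA).
R_aluminium pipe wall = ln(22.5/20)/(2π×210×6.5) = 1.373×10^-5 K/W
R_aerogel blanket = ln(102.5/22.5)/(2π×0.0171×6.5) = 2.171 K/W
R_outer film = 1/(h_o·2πr_oL) = 1/(4.1×2π×0.1025×6.5) = 0.05826 K/W
R_total = 2.23 K/W
Q = ΔT/R_total = 197/2.23

Q ≈ 88.4 W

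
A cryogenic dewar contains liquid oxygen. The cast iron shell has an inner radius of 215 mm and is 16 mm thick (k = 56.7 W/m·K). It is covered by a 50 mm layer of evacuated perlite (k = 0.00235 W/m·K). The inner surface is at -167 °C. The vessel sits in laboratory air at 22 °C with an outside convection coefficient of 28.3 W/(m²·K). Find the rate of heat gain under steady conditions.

Q ≈ 7.24 W

Spherical conduction: R = (1/r_in − 1/r_out)/(4πk) per layer; series-sum.
R_cast iron shell = (1/0.215 − 1/0.231)/(4π×56.7) = 4.521×10^-4 K/W
R_evacuated perlite = (1/0.231 − 1/0.281)/(4π×0.00235) = 26.08 K/W
R_outer film = 1/(h·4πr_o²) = 1/(28.3×4π×0.281²) = 0.03561 K/W
R_total = 26.12 K/W
Q = ΔT/R_total = 189/26.12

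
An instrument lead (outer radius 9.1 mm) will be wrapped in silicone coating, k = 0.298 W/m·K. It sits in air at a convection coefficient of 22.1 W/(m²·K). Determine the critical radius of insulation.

r_cr ≈ 13.5 mm

For a cylinder r_cr = k/h = 0.298/22.1
r_cr = 13.5 mm; since the bare radius (9.1 mm) is below r_cr, adding a thin layer of insulation will *increase* heat loss.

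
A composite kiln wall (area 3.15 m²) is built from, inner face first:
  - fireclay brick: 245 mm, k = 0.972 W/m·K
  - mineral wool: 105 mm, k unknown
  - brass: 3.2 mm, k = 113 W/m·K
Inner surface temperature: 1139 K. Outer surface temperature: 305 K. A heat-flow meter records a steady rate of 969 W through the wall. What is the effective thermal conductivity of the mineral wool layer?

k ≈ 0.0427 W/(m·K)

Thermal resistances in series:
R_fireclay brick = L/(kA) = 0.245/(0.972×3.15) = 0.08002 K/W
R_brass = L/(kA) = 0.0032/(113×3.15) = 8.99×10^-6 K/W
Sum of known resistances R_other = 0.08003 K/W
Total R = ΔT/Q = 834/969 = 0.8607 K/W
R_mineral wool = R_total − R_other = 0.7807 K/W
k = L/(R·A) = 0.105/(0.7807×3.15)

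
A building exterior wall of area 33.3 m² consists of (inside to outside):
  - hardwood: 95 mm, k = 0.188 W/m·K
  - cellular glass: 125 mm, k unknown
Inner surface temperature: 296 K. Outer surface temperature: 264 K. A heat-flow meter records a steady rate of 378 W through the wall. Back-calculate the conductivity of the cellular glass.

k ≈ 0.054 W/(m·K)

Model the wall as resistances in series:
R_hardwood = L/(kA) = 0.095/(0.188×33.3) = 0.01517 K/W
Sum of known resistances R_other = 0.01517 K/W
Total R = ΔT/Q = 32/378 = 0.08466 K/W
R_cellular glass = R_total − R_other = 0.06948 K/W
k = L/(R·A) = 0.125/(0.06948×33.3)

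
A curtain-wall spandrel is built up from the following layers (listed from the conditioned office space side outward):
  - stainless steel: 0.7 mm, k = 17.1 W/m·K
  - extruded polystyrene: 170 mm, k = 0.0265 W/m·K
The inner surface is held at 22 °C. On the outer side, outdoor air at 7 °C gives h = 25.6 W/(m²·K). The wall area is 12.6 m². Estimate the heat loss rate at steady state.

Using the resistance-network approach (series):
R_stainless steel = L/(kA) = 0.0007/(17.1×12.6) = 3.249×10^-6 K/W
R_extruded polystyrene = L/(kA) = 0.17/(0.0265×12.6) = 0.5091 K/W
R_outer film = 1/(h_o·A) = 1/(25.6×12.6) = 0.0031 K/W
R_total = 0.5122 K/W
Q = ΔT / R_total = 15 / 0.5122

Q ≈ 29.3 W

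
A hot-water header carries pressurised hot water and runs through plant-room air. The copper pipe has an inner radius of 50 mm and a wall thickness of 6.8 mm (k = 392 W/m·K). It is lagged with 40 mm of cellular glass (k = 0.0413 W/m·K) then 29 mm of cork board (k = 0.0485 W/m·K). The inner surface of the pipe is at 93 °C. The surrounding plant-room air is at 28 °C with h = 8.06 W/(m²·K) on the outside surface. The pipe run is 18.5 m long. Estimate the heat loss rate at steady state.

Cylindrical conduction, so R = ln(r₂/r₁)/(2πkL) per layer, in series:
R_copper pipe wall = ln(56.8/50)/(2π×392×18.5) = 2.798×10^-6 K/W
R_cellular glass = ln(96.8/56.8)/(2π×0.0413×18.5) = 0.111 K/W
R_cork board = ln(125.8/96.8)/(2π×0.0485×18.5) = 0.04648 K/W
R_outer film = 1/(h_o·2πr_oL) = 1/(8.06×2π×0.1258×18.5) = 0.008485 K/W
R_total = 0.166 K/W
Q = ΔT/R_total = 65/0.166

Q ≈ 392 W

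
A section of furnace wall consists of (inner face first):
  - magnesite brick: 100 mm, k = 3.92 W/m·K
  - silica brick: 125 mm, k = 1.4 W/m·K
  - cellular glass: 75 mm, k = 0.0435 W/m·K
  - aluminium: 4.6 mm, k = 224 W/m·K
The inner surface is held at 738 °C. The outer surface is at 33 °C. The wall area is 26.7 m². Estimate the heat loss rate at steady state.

Model the wall as resistances in series:
R_magnesite brick = L/(kA) = 0.1/(3.92×26.7) = 9.554×10^-4 K/W
R_silica brick = L/(kA) = 0.125/(1.4×26.7) = 0.003344 K/W
R_cellular glass = L/(kA) = 0.075/(0.0435×26.7) = 0.06457 K/W
R_aluminium = L/(kA) = 0.0046/(224×26.7) = 7.691×10^-7 K/W
R_total = 0.06887 K/W
Q = ΔT / R_total = 705 / 0.06887

Q ≈ 10200 W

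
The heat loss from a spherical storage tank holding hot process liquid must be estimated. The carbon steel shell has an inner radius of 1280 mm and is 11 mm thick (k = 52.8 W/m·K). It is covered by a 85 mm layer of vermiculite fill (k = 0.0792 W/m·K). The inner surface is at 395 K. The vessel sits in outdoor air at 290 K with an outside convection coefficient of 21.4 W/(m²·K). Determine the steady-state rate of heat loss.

Q ≈ 2100 W

Radial (spherical) resistances in series:
R_carbon steel shell = (1/1.28 − 1/1.291)/(4π×52.8) = 1.003×10^-5 K/W
R_vermiculite fill = (1/1.291 − 1/1.376)/(4π×0.0792) = 0.04808 K/W
R_outer film = 1/(h·4πr_o²) = 1/(21.4×4π×1.376²) = 0.001964 K/W
R_total = 0.05005 K/W
Q = ΔT/R_total = 105/0.05005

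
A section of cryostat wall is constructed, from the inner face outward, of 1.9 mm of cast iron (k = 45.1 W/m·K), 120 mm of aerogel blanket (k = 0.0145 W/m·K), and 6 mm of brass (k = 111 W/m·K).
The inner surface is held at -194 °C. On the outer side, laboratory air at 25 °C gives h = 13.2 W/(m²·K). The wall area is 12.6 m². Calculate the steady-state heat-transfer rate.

Using the resistance-network approach (series):
R_cast iron = L/(kA) = 0.0019/(45.1×12.6) = 3.344×10^-6 K/W
R_aerogel blanket = L/(kA) = 0.12/(0.0145×12.6) = 0.6568 K/W
R_brass = L/(kA) = 0.006/(111×12.6) = 4.29×10^-6 K/W
R_outer film = 1/(h_o·A) = 1/(13.2×12.6) = 0.006013 K/W
R_total = 0.6628 K/W
Q = ΔT / R_total = 219 / 0.6628

Q ≈ 330 W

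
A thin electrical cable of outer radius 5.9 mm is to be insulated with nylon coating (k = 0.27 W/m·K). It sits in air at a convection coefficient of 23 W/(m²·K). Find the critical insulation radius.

For a cylinder r_cr = k/h = 0.27/23
r_cr = 11.7 mm; since the bare radius (5.9 mm) is below r_cr, adding a thin layer of insulation will *increase* heat loss.

r_cr ≈ 11.7 mm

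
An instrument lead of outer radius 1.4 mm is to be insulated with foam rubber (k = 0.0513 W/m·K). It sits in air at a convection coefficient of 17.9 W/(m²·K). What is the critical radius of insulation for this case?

For a cylinder r_cr = k/h = 0.0513/17.9
r_cr = 2.87 mm; since the bare radius (1.4 mm) is below r_cr, adding a thin layer of insulation will *increase* heat loss.

r_cr ≈ 2.87 mm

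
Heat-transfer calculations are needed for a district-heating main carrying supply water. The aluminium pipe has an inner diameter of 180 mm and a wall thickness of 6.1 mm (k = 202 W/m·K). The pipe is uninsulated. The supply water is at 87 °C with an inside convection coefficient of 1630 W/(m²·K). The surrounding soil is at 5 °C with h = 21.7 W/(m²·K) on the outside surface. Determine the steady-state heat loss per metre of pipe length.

Radial resistances (cylindrical: R_cond = ln(r_o/r_i)/(2πkL), R_conv = 1/(h·2πrL)):
R_inner film = 1/(h_i·2πr₁L) = 1/(1630×2π×0.09×1) = 0.001085 K/W
R_aluminium pipe wall = ln(96.1/90)/(2π×202×1) = 5.167×10^-5 K/W
R_outer film = 1/(h_o·2πr_oL) = 1/(21.7×2π×0.0961×1) = 0.07632 K/W
R_total = 0.07746 K/W
Q = ΔT/R_total = 82/0.07746

q′ ≈ 1060 W/m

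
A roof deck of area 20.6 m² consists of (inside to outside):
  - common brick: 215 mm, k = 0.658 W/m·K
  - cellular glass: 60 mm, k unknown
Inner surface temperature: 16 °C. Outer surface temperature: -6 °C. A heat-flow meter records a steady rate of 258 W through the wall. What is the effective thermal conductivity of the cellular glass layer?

k ≈ 0.042 W/(m·K)

Treating each layer as a thermal resistance in series:
R_common brick = L/(kA) = 0.215/(0.658×20.6) = 0.01586 K/W
Sum of known resistances R_other = 0.01586 K/W
Total R = ΔT/Q = 22/258 = 0.08527 K/W
R_cellular glass = R_total − R_other = 0.06941 K/W
k = L/(R·A) = 0.06/(0.06941×20.6)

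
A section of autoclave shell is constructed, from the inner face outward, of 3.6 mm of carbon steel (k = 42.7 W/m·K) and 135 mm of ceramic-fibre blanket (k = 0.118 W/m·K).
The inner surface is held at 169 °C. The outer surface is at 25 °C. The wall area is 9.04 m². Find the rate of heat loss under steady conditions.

Using the resistance-network approach (series):
R_carbon steel = L/(kA) = 0.0036/(42.7×9.04) = 9.326×10^-6 K/W
R_ceramic-fibre blanket = L/(kA) = 0.135/(0.118×9.04) = 0.1266 K/W
R_total = 0.1266 K/W
Q = ΔT / R_total = 144 / 0.1266

Q ≈ 1140 W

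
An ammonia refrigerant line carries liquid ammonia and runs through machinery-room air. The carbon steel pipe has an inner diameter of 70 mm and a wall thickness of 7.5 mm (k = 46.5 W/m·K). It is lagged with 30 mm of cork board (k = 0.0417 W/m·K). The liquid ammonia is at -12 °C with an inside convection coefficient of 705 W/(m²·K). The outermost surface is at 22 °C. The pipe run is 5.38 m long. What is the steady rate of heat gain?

Q ≈ 89.4 W

Radial resistances (cylindrical: R_cond = ln(r_o/r_i)/(2πkL), R_conv = 1/(h·2πrL)):
R_inner film = 1/(h_i·2πr₁L) = 1/(705×2π×0.035×5.38) = 0.001199 K/W
R_carbon steel pipe wall = ln(42.5/35)/(2π×46.5×5.38) = 1.235×10^-4 K/W
R_cork board = ln(72.5/42.5)/(2π×0.0417×5.38) = 0.3789 K/W
R_total = 0.3802 K/W
Q = ΔT/R_total = 34/0.3802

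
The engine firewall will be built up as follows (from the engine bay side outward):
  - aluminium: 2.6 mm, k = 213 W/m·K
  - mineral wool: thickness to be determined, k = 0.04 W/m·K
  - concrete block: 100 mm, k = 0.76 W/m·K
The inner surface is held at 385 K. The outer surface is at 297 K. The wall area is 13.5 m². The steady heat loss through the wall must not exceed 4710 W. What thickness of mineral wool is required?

L ≈ 4.83 mm

Treating each layer as a thermal resistance in series:
R_aluminium = L/(kA) = 0.0026/(213×13.5) = 9.042×10^-7 K/W
R_concrete block = L/(kA) = 0.1/(0.76×13.5) = 0.009747 K/W
Sum of the known resistances R_other = 0.009747 K/W
Required total resistance R_tot = ΔT/Q_allow = 88/4710 = 0.01868 K/W
R_mineral wool = R_tot − R_other = 0.008936 K/W
L = R·k·A = 0.008936×0.04×13.5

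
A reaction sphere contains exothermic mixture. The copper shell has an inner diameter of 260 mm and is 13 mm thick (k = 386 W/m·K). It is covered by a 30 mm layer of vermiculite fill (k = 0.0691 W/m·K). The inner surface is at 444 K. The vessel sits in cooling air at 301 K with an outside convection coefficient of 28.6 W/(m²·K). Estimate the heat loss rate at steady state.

Radial (spherical) resistances in series:
R_copper shell = (1/0.13 − 1/0.143)/(4π×386) = 1.442×10^-4 K/W
R_vermiculite fill = (1/0.143 − 1/0.173)/(4π×0.0691) = 1.397 K/W
R_outer film = 1/(h·4πr_o²) = 1/(28.6×4π×0.173²) = 0.09297 K/W
R_total = 1.49 K/W
Q = ΔT/R_total = 143/1.49

Q ≈ 96 W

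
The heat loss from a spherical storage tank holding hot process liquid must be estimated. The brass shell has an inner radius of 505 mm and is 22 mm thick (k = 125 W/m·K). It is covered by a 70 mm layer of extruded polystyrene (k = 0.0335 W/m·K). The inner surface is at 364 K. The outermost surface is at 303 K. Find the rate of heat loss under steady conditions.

Q ≈ 115 W

Spherical conduction: R = (1/r_in − 1/r_out)/(4πk) per layer; series-sum.
R_brass shell = (1/0.505 − 1/0.527)/(4π×125) = 5.263×10^-5 K/W
R_extruded polystyrene = (1/0.527 − 1/0.597)/(4π×0.0335) = 0.5285 K/W
R_total = 0.5286 K/W
Q = ΔT/R_total = 61/0.5286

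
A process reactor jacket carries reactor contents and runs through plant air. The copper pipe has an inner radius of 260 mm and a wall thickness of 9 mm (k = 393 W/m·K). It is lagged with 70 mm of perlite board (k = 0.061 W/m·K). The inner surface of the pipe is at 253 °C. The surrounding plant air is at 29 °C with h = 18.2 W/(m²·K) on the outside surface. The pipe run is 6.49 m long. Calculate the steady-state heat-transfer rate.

Q ≈ 2310 W

Per-layer cylindrical resistances, series-summed:
R_copper pipe wall = ln(269/260)/(2π×393×6.49) = 2.123×10^-6 K/W
R_perlite board = ln(339/269)/(2π×0.061×6.49) = 0.09298 K/W
R_outer film = 1/(h_o·2πr_oL) = 1/(18.2×2π×0.339×6.49) = 0.003975 K/W
R_total = 0.09696 K/W
Q = ΔT/R_total = 224/0.09696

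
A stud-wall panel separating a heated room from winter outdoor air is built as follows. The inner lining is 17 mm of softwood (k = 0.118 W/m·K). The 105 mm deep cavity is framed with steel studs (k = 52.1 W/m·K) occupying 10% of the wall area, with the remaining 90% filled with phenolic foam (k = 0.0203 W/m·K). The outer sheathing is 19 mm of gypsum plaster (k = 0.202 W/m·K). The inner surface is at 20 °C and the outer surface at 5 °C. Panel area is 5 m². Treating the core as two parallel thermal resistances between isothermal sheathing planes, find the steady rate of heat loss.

Q ≈ 290 W

Sheathing layers in series; stud and cavity paths in parallel between them.
R_inner = 0.017/(0.118×5) = 0.02881 K/W
R_stud  = 0.105/(52.1×0.1×5) = 0.004031 K/W
R_cav   = 0.105/(0.0203×0.9×5) = 1.149 K/W
1/R_core = 1/R_stud + 1/R_cav → R_core = 0.004017 K/W
R_outer = 0.019/(0.202×5) = 0.01881 K/W
R_total = 0.05164 K/W
Q = ΔT/R_total = 15/0.05164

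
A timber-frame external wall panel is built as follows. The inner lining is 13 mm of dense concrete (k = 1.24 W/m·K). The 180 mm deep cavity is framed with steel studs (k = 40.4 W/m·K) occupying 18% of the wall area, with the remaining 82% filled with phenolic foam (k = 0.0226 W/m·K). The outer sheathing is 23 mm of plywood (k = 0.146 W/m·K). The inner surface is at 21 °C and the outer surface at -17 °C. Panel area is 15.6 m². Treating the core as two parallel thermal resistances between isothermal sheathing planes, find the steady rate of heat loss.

Q ≈ 3080 W

Sheathing layers in series; stud and cavity paths in parallel between them.
R_inner = 0.013/(1.24×15.6) = 6.72×10^-4 K/W
R_stud  = 0.18/(40.4×0.18×15.6) = 0.001587 K/W
R_cav   = 0.18/(0.0226×0.82×15.6) = 0.6226 K/W
1/R_core = 1/R_stud + 1/R_cav → R_core = 0.001583 K/W
R_outer = 0.023/(0.146×15.6) = 0.0101 K/W
R_total = 0.01235 K/W
Q = ΔT/R_total = 38/0.01235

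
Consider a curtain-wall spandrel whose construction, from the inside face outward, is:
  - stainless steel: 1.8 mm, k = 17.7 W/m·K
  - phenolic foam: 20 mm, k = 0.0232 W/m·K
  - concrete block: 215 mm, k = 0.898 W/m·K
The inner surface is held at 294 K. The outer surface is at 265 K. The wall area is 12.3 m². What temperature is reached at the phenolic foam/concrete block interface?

T ≈ 271 K

Treating each layer as a thermal resistance in series:
R_stainless steel = L/(kA) = 0.0018/(17.7×12.3) = 8.268×10^-6 K/W
R_phenolic foam = L/(kA) = 0.02/(0.0232×12.3) = 0.07009 K/W
R_concrete block = L/(kA) = 0.215/(0.898×12.3) = 0.01947 K/W
R_total = 0.08956 K/W;  Q = ΔT/R_total = 29/0.08956 = 323.8 W
T_interface = T_inner − Q·ΣR(inner→interface) = 294 − 324×0.0701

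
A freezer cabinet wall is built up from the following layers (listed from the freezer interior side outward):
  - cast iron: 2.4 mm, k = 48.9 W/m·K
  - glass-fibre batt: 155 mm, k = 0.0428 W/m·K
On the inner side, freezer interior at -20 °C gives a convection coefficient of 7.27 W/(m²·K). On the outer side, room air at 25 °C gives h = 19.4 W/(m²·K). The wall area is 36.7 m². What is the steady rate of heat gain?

Model the wall as resistances in series:
R_inner film = 1/(h_i·A) = 1/(7.27×36.7) = 0.003748 K/W
R_cast iron = L/(kA) = 0.0024/(48.9×36.7) = 1.337×10^-6 K/W
R_glass-fibre batt = L/(kA) = 0.155/(0.0428×36.7) = 0.09868 K/W
R_outer film = 1/(h_o·A) = 1/(19.4×36.7) = 0.001405 K/W
R_total = 0.1038 K/W
Q = ΔT / R_total = 45 / 0.1038

Q ≈ 433 W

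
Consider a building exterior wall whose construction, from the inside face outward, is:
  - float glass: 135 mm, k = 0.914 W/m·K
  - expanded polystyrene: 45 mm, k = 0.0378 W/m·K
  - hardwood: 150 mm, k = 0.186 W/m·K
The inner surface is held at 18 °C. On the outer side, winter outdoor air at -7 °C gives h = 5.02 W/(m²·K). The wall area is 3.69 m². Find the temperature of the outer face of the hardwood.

T ≈ -4.88 °C

Thermal resistances in series:
R_float glass = L/(kA) = 0.135/(0.914×3.69) = 0.04003 K/W
R_expanded polystyrene = L/(kA) = 0.045/(0.0378×3.69) = 0.3226 K/W
R_hardwood = L/(kA) = 0.15/(0.186×3.69) = 0.2186 K/W
R_outer film = 1/(h_o·A) = 1/(5.02×3.69) = 0.05398 K/W
R_total = 0.6352 K/W;  Q = ΔT/R_total = 25/0.6352 = 39.36 W
T_interface = T_inner − Q·ΣR(inner→interface) = 18 − 39.4×0.5812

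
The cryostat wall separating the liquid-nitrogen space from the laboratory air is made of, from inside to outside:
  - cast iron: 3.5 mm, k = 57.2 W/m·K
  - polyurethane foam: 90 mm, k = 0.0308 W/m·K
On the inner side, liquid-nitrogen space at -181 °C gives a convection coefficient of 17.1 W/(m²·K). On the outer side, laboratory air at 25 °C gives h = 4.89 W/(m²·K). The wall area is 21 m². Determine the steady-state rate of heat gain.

Q ≈ 1360 W

Treating each layer as a thermal resistance in series:
R_inner film = 1/(h_i·A) = 1/(17.1×21) = 0.002785 K/W
R_cast iron = L/(kA) = 0.0035/(57.2×21) = 2.914×10^-6 K/W
R_polyurethane foam = L/(kA) = 0.09/(0.0308×21) = 0.1391 K/W
R_outer film = 1/(h_o·A) = 1/(4.89×21) = 0.009738 K/W
R_total = 0.1517 K/W
Q = ΔT / R_total = 206 / 0.1517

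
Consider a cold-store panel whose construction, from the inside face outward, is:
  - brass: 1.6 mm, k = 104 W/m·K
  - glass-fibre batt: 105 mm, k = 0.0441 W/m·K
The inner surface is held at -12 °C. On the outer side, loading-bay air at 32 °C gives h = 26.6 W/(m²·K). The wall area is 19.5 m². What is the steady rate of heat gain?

Q ≈ 355 W

Treating each layer as a thermal resistance in series:
R_brass = L/(kA) = 0.0016/(104×19.5) = 7.89×10^-7 K/W
R_glass-fibre batt = L/(kA) = 0.105/(0.0441×19.5) = 0.1221 K/W
R_outer film = 1/(h_o·A) = 1/(26.6×19.5) = 0.001928 K/W
R_total = 0.124 K/W
Q = ΔT / R_total = 44 / 0.124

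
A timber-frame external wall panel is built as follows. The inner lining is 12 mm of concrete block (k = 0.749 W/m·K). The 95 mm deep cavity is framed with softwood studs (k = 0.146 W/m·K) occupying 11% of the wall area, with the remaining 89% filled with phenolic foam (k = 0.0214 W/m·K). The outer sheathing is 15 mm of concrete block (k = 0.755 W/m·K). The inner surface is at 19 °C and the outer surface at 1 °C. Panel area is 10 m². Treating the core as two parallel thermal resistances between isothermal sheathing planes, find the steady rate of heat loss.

Q ≈ 65.6 W

Sheathing layers in series; stud and cavity paths in parallel between them.
R_inner = 0.012/(0.749×10) = 0.001602 K/W
R_stud  = 0.095/(0.146×0.11×10) = 0.5915 K/W
R_cav   = 0.095/(0.0214×0.89×10) = 0.4988 K/W
1/R_core = 1/R_stud + 1/R_cav → R_core = 0.2706 K/W
R_outer = 0.015/(0.755×10) = 0.001987 K/W
R_total = 0.2742 K/W
Q = ΔT/R_total = 18/0.2742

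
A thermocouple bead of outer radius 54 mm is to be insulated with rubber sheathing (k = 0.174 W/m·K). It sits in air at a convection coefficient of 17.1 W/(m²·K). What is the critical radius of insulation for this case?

r_cr ≈ 20.4 mm

For a sphere r_cr = 2k/h = 2×0.174/17.1
r_cr = 20.4 mm; since the bare radius (54 mm) is above r_cr, any added insulation will reduce heat loss.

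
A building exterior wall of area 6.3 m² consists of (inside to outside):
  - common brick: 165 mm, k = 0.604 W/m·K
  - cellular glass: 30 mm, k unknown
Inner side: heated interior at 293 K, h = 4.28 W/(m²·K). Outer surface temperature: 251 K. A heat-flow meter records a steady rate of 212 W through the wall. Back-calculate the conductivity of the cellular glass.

Series thermal resistances:
R_inner film = 1/(h_i·A) = 1/(4.28×6.3) = 0.03709 K/W
R_common brick = L/(kA) = 0.165/(0.604×6.3) = 0.04336 K/W
Sum of known resistances R_other = 0.08045 K/W
Total R = ΔT/Q = 42/212 = 0.1981 K/W
R_cellular glass = R_total − R_other = 0.1177 K/W
k = L/(R·A) = 0.03/(0.1177×6.3)

k ≈ 0.0405 W/(m·K)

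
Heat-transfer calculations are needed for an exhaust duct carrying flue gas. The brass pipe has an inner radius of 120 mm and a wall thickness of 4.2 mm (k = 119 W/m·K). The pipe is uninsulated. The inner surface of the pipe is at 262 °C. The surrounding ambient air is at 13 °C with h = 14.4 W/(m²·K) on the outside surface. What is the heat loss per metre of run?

Cylindrical conduction, so R = ln(r₂/r₁)/(2πkL) per layer, in series:
R_brass pipe wall = ln(124.2/120)/(2π×119×1) = 4.601×10^-5 K/W
R_outer film = 1/(h_o·2πr_oL) = 1/(14.4×2π×0.1242×1) = 0.08899 K/W
R_total = 0.08903 K/W
Q = ΔT/R_total = 249/0.08903

q′ ≈ 2800 W/m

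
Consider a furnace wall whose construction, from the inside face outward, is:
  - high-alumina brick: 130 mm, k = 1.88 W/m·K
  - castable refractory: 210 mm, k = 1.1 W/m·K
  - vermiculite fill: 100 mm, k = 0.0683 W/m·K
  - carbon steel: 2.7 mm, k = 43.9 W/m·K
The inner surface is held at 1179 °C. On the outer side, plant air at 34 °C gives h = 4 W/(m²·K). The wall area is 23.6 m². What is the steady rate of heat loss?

Model the wall as resistances in series:
R_high-alumina brick = L/(kA) = 0.13/(1.88×23.6) = 0.00293 K/W
R_castable refractory = L/(kA) = 0.21/(1.1×23.6) = 0.008089 K/W
R_vermiculite fill = L/(kA) = 0.1/(0.0683×23.6) = 0.06204 K/W
R_carbon steel = L/(kA) = 0.0027/(43.9×23.6) = 2.606×10^-6 K/W
R_outer film = 1/(h_o·A) = 1/(4×23.6) = 0.01059 K/W
R_total = 0.08365 K/W
Q = ΔT / R_total = 1145 / 0.08365

Q ≈ 13700 W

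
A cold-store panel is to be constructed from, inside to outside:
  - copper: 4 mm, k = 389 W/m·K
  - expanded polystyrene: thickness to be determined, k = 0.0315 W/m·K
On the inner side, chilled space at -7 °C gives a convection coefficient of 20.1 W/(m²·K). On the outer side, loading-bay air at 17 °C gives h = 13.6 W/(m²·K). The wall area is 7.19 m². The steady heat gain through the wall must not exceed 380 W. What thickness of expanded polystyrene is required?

Model the wall as resistances in series:
R_inner film = 1/(h_i·A) = 1/(20.1×7.19) = 0.00692 K/W
R_copper = L/(kA) = 0.004/(389×7.19) = 1.43×10^-6 K/W
R_outer film = 1/(h_o·A) = 1/(13.6×7.19) = 0.01023 K/W
Sum of the known resistances R_other = 0.01715 K/W
Required total resistance R_tot = ΔT/Q_allow = 24/380 = 0.06316 K/W
R_expanded polystyrene = R_tot − R_other = 0.04601 K/W
L = R·k·A = 0.04601×0.0315×7.19

L ≈ 10.4 mm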